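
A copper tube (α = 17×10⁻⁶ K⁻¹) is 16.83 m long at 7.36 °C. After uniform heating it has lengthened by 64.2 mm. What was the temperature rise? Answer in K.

ΔT = 224 K

ΔL = αL₀ΔT ⇒ ΔT = ΔL / (αL₀)
ΔT = 64.2×10⁻³ m / (17×10⁻⁶ × 16.83 m) = 224.39 K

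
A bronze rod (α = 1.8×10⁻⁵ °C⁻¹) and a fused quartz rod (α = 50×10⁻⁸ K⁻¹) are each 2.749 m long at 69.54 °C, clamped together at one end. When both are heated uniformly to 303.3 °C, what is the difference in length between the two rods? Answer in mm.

11.2 mm

ΔT = 233.76 K
bronze: ΔL = 1.8×10⁻⁵ × 2.749 m × 233.76 = 1.1567×10⁻² m = 11.567 mm
fused quartz: ΔL = 50×10⁻⁸ × 2.749 m × 233.76 = 3.2130×10⁻⁴ m = 0.32130 mm
difference = 11.567 − 0.32130 = 11.2457 mm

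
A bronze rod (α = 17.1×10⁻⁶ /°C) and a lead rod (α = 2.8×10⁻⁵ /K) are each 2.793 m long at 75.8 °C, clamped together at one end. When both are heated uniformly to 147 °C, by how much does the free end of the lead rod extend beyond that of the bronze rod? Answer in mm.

ΔT = 71.2 K
bronze: ΔL = 17.1×10⁻⁶ × 2.793 m × 71.2 = 3.4005×10⁻³ m = 3.4005 mm
lead: ΔL = 2.8×10⁻⁵ × 2.793 m × 71.2 = 5.5681×10⁻³ m = 5.5681 mm
difference = 5.5681 − 3.4005 = 2.1676 mm

2.17 mm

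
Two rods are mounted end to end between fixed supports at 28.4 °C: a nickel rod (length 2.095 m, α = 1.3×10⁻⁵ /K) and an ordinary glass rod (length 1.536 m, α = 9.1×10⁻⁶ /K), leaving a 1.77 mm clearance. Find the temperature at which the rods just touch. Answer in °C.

T = 71.3 °C

α₁L₁ = 2.7235×10⁻⁵ m/K, α₂L₂ = 1.39776×10⁻⁵ m/K → total 4.12126×10⁻⁵ m/K
ΔT = g/(α₁L₁+α₂L₂) = 1.77×10⁻³ / 4.12126×10⁻⁵ = 42.948 K
T = 28.4 + 42.948 = 71.348 °C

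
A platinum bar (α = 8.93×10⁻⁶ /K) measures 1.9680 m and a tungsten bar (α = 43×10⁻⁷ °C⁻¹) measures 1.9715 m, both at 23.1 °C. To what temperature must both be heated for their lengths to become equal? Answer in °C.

Equal length when α₁L₁ΔT − α₂L₂ΔT = L₂ − L₁ = 3.50×10⁻³ m
α₁L₁ = 1.757424×10⁻⁵, α₂L₂ = 8.47745×10⁻⁶ → Δ(αL) = 9.09679×10⁻⁶ m/K
ΔT = 3.50×10⁻³ / 9.09679×10⁻⁶ = 384.751 K, so T = 23.1 + 384.751 = 407.851 °C

T = 407.9 °C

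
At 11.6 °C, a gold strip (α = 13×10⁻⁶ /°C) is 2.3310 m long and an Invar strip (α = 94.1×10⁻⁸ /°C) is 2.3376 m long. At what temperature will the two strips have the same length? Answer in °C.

T = 246.4 °C

Equal length when α₁L₁ΔT − α₂L₂ΔT = L₂ − L₁ = 6.60×10⁻³ m
α₁L₁ = 3.0303×10⁻⁵, α₂L₂ = 2.1996816×10⁻⁶ → Δ(αL) = 2.81033184×10⁻⁵ m/K
ΔT = 6.60×10⁻³ / 2.81033184×10⁻⁵ = 234.848 K, so T = 11.6 + 234.848 = 246.448 °C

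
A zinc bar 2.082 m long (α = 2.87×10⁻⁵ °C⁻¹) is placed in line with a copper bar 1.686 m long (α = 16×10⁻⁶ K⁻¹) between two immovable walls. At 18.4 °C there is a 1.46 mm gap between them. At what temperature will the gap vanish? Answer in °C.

Gap closes when ΔL₁ + ΔL₂ = 1.46 mm = 1.46×10⁻³ m
(α₁L₁ + α₂L₂)ΔT = g
α₁L₁ + α₂L₂ = 2.87×10⁻⁵×2.082 + 16×10⁻⁶×1.686 = 8.67294×10⁻⁵ m/K
ΔT = 1.46×10⁻³ / 8.67294×10⁻⁵ = 16.834 K
T = 18.4 + 16.834 = 35.234 °C

T = 35.2 °C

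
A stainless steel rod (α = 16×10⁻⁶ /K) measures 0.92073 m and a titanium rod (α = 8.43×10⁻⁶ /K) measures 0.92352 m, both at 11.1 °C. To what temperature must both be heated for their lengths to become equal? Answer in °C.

Equal length when α₁L₁ΔT − α₂L₂ΔT = L₂ − L₁ = 2.79×10⁻³ m
α₁L₁ = 1.473168×10⁻⁵, α₂L₂ = 7.7852736×10⁻⁶ → Δ(αL) = 6.9464064×10⁻⁶ m/K
ΔT = 2.79×10⁻³ / 6.9464064×10⁻⁶ = 401.647 K, so T = 11.1 + 401.647 = 412.747 °C

T = 412.7 °C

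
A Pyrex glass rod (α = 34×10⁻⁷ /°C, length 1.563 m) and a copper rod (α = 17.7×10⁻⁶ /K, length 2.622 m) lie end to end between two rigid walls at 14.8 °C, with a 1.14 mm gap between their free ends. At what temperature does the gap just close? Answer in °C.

T = 36.8 °C

α₁L₁ = 5.3142×10⁻⁶ m/K, α₂L₂ = 4.64094×10⁻⁵ m/K → total 5.17236×10⁻⁵ m/K
ΔT = g/(α₁L₁+α₂L₂) = 1.14×10⁻³ / 5.17236×10⁻⁵ = 22.040 K
T = 14.8 + 22.040 = 36.840 °C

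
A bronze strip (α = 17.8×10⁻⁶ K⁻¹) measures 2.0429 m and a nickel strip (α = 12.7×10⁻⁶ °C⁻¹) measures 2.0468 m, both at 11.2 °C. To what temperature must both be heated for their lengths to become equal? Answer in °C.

L₁(1 + α₁ΔT) = L₂(1 + α₂ΔT) ⇒ ΔT = (L₂ − L₁)/(α₁L₁ − α₂L₂)
L₂ − L₁ = 2.0468 − 2.0429 = 3.90×10⁻³ m
α₁L₁ − α₂L₂ = 17.8×10⁻⁶×2.0429 − 12.7×10⁻⁶×2.0468 = 1.036926×10⁻⁵ m/K
ΔT = 3.90×10⁻³ / 1.036926×10⁻⁵ = 376.112 K
T = 11.2 + 376.112 = 387.312 °C

T = 387.3 °C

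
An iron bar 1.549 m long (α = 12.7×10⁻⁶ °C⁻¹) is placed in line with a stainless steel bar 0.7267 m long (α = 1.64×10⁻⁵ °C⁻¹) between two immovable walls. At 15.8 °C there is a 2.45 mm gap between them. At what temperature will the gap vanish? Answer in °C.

T = 93.4 °C

α₁L₁ = 1.96723×10⁻⁵ m/K, α₂L₂ = 1.191788×10⁻⁵ m/K → total 3.159018×10⁻⁵ m/K
ΔT = g/(α₁L₁+α₂L₂) = 2.45×10⁻³ / 3.159018×10⁻⁵ = 77.556 K
T = 15.8 + 77.556 = 93.356 °C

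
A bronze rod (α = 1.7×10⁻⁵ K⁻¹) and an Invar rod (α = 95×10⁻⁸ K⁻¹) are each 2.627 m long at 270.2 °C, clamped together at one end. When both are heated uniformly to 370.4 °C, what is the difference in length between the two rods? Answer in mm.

4.22 mm

ΔT = 100.2 K
bronze: ΔL = 1.7×10⁻⁵ × 2.627 m × 100.2 = 4.4748×10⁻³ m = 4.4748 mm
Invar: ΔL = 95×10⁻⁸ × 2.627 m × 100.2 = 2.5006×10⁻⁴ m = 0.25006 mm
difference = 4.4748 − 0.25006 = 4.22474 mm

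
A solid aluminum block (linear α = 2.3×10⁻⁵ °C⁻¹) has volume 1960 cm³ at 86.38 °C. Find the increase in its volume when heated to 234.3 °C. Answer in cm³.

Isotropic solid: β ≈ 3α = 6.9×10⁻⁵ /K; ΔT = 147.92 K
ΔV = 3αV₀ΔT = 3(2.3×10⁻⁵)(1960)(147.92) = 20.0 cm³

ΔV = 20.0 cm³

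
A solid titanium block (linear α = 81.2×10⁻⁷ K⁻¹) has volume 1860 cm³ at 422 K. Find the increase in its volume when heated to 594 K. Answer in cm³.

ΔV = 7.79 cm³

Isotropic solid: β ≈ 3α = 2.4×10⁻⁵ /K; ΔT = 172 K
ΔV = 3αV₀ΔT = 3(81.2×10⁻⁷)(1860)(172) = 7.79 cm³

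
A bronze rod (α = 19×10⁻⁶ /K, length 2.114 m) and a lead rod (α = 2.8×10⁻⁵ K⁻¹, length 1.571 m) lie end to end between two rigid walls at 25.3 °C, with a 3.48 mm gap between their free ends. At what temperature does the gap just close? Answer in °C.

α₁L₁ = 4.0166×10⁻⁵ m/K, α₂L₂ = 4.3988×10⁻⁵ m/K → total 8.4154×10⁻⁵ m/K
ΔT = g/(α₁L₁+α₂L₂) = 3.48×10⁻³ / 8.4154×10⁻⁵ = 41.353 K
T = 25.3 + 41.353 = 66.653 °C

T = 66.7 °C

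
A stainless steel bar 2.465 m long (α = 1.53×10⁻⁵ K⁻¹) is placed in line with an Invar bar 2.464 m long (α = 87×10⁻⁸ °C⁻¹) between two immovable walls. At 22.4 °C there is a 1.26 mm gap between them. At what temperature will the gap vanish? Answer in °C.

T = 54.0 °C

Gap closes when ΔL₁ + ΔL₂ = 1.26 mm = 1.26×10⁻³ m
(α₁L₁ + α₂L₂)ΔT = g
α₁L₁ + α₂L₂ = 1.53×10⁻⁵×2.465 + 87×10⁻⁸×2.464 = 3.985818×10⁻⁵ m/K
ΔT = 1.26×10⁻³ / 3.985818×10⁻⁵ = 31.612 K
T = 22.4 + 31.612 = 54.012 °C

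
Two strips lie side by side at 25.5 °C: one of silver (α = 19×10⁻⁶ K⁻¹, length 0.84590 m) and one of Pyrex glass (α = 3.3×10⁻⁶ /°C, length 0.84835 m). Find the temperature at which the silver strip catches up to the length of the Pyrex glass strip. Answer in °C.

Equal length when α₁L₁ΔT − α₂L₂ΔT = L₂ − L₁ = 2.45×10⁻³ m
α₁L₁ = 1.60721×10⁻⁵, α₂L₂ = 2.799555×10⁻⁶ → Δ(αL) = 1.3272545×10⁻⁵ m/K
ΔT = 2.45×10⁻³ / 1.3272545×10⁻⁵ = 184.592 K, so T = 25.5 + 184.592 = 210.092 °C

T = 210.1 °C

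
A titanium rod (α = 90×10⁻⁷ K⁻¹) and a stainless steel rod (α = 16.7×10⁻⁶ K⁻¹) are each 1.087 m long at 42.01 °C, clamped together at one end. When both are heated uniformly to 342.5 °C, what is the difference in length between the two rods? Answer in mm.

2.52 mm

ΔT = 300.49 K
titanium: ΔL = 90×10⁻⁷ × 1.087 m × 300.49 = 2.9397×10⁻³ m = 2.9397 mm
stainless steel: ΔL = 16.7×10⁻⁶ × 1.087 m × 300.49 = 5.4548×10⁻³ m = 5.4548 mm
difference = 5.4548 − 2.9397 = 2.5151 mm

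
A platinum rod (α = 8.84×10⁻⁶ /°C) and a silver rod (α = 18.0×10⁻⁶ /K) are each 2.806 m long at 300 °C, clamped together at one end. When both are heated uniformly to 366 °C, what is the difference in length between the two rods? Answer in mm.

1.70 mm

ΔT = 66 K
platinum: ΔL = 8.84×10⁻⁶ × 2.806 m × 66 = 1.6371×10⁻³ m = 1.6371 mm
silver: ΔL = 18.0×10⁻⁶ × 2.806 m × 66 = 3.3335×10⁻³ m = 3.3335 mm
difference = 3.3335 − 1.6371 = 1.6964 mm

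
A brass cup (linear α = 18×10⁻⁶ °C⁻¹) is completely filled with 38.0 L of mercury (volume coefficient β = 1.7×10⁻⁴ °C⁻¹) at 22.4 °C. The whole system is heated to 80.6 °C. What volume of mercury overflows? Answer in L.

The cup also expands: β_container ≈ 3α = 5.4×10⁻⁵ /K
Net overflow = V₀(β_liq − 3α_cont)ΔT
β − 3α = 1.70×10⁻⁴ − 5.4×10⁻⁵ = 1.16×10⁻⁴ /K; ΔT = 58.2 K
ΔV = 38.0 × 1.16×10⁻⁴ × 58.2 = 0.257 L

0.257 L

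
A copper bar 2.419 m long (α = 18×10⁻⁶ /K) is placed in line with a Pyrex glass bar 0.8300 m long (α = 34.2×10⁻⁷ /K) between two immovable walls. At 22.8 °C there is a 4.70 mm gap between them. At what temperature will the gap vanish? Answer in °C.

Gap closes when ΔL₁ + ΔL₂ = 4.70 mm = 4.70×10⁻³ m
(α₁L₁ + α₂L₂)ΔT = g
α₁L₁ + α₂L₂ = 18×10⁻⁶×2.419 + 34.2×10⁻⁷×0.8300 = 4.63806×10⁻⁵ m/K
ΔT = 4.70×10⁻³ / 4.63806×10⁻⁵ = 101.34 K
T = 22.8 + 101.34 = 124.14 °C

T = 124 °C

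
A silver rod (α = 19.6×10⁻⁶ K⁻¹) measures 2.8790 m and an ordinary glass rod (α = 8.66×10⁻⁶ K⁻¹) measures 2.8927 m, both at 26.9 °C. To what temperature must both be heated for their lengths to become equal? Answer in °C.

Equal length when α₁L₁ΔT − α₂L₂ΔT = L₂ − L₁ = 1.37×10⁻² m
α₁L₁ = 5.64284×10⁻⁵, α₂L₂ = 2.5050782×10⁻⁵ → Δ(αL) = 3.1377618×10⁻⁵ m/K
ΔT = 1.37×10⁻² / 3.1377618×10⁻⁵ = 436.617 K, so T = 26.9 + 436.617 = 463.517 °C

T = 463.5 °C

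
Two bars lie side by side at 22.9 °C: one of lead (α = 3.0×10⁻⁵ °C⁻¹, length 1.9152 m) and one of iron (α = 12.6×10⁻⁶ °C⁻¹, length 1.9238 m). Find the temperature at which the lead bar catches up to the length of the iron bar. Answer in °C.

L₁(1 + α₁ΔT) = L₂(1 + α₂ΔT) ⇒ ΔT = (L₂ − L₁)/(α₁L₁ − α₂L₂)
L₂ − L₁ = 1.9238 − 1.9152 = 8.60×10⁻³ m
α₁L₁ − α₂L₂ = 3.0×10⁻⁵×1.9152 − 12.6×10⁻⁶×1.9238 = 3.321612×10⁻⁵ m/K
ΔT = 8.60×10⁻³ / 3.321612×10⁻⁵ = 258.910 K
T = 22.9 + 258.910 = 281.810 °C

T = 281.8 °C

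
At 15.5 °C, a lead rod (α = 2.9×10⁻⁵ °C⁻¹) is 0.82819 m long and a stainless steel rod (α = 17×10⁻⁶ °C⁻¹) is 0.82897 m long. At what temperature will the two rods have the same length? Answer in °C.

T = 94.09 °C

L₁(1 + α₁ΔT) = L₂(1 + α₂ΔT) ⇒ ΔT = (L₂ − L₁)/(α₁L₁ − α₂L₂)
L₂ − L₁ = 0.82897 − 0.82819 = 7.80×10⁻⁴ m
α₁L₁ − α₂L₂ = 2.9×10⁻⁵×0.82819 − 17×10⁻⁶×0.82897 = 9.92502×10⁻⁶ m/K
ΔT = 7.80×10⁻⁴ / 9.92502×10⁻⁶ = 78.5893 K
T = 15.5 + 78.5893 = 94.0893 °C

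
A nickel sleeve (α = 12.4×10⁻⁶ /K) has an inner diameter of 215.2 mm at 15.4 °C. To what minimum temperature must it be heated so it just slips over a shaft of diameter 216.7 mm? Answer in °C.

Required Δd = 216.7 − 215.2 = 1.5 mm
Δd = αd₀ΔT ⇒ ΔT = Δd/(αd₀) = 1.5 / (12.4×10⁻⁶ × 215.2) = 562.12 K
T_min = 15.4 + 562.12 = 577.52 °C

T = 578 °C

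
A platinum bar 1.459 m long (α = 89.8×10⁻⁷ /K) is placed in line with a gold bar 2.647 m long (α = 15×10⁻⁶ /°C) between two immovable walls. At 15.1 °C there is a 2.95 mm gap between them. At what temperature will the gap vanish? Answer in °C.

Gap closes when ΔL₁ + ΔL₂ = 2.95 mm = 2.95×10⁻³ m
(α₁L₁ + α₂L₂)ΔT = g
α₁L₁ + α₂L₂ = 89.8×10⁻⁷×1.459 + 15×10⁻⁶×2.647 = 5.280682×10⁻⁵ m/K
ΔT = 2.95×10⁻³ / 5.280682×10⁻⁵ = 55.864 K
T = 15.1 + 55.864 = 70.964 °C

T = 71.0 °C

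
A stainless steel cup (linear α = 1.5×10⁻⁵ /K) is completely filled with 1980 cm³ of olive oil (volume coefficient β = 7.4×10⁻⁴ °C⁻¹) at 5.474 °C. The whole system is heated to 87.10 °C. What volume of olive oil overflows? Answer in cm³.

112 cm³

The cup also expands: β_container ≈ 3α = 4.5×10⁻⁵ /K
Net overflow = V₀(β_liq − 3α_cont)ΔT
β − 3α = 7.40×10⁻⁴ − 4.5×10⁻⁵ = 6.95×10⁻⁴ /K; ΔT = 81.626 K
ΔV = 1980 × 6.95×10⁻⁴ × 81.626 = 112 cm³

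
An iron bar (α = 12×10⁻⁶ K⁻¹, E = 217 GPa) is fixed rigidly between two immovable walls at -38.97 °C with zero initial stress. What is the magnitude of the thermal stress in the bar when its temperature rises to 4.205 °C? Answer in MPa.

σ = 112 MPa

Fully constrained: the free strain ε = αΔT is blocked, so σ = Eε = EαΔT.
|ΔT| = 43.175 K
σ = 217×10⁹ × 12×10⁻⁶ × 43.175 = 1.12×10⁸ Pa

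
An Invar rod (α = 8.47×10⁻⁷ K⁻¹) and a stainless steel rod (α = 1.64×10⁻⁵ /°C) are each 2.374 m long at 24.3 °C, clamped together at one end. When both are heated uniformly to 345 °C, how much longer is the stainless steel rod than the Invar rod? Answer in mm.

ΔT = 320.7 K
Invar: ΔL = 8.47×10⁻⁷ × 2.374 m × 320.7 = 6.4486×10⁻⁴ m = 0.64486 mm
stainless steel: ΔL = 1.64×10⁻⁵ × 2.374 m × 320.7 = 1.2486×10⁻² m = 12.486 mm
difference = 12.486 − 0.64486 = 11.84114 mm

11.8 mm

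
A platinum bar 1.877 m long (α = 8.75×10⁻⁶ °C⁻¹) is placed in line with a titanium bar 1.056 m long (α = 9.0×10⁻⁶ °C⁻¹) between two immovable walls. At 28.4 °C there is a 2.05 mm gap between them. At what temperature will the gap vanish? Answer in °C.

Gap closes when ΔL₁ + ΔL₂ = 2.05 mm = 2.05×10⁻³ m
(α₁L₁ + α₂L₂)ΔT = g
α₁L₁ + α₂L₂ = 8.75×10⁻⁶×1.877 + 9.0×10⁻⁶×1.056 = 2.592775×10⁻⁵ m/K
ΔT = 2.05×10⁻³ / 2.592775×10⁻⁵ = 79.07 K
T = 28.4 + 79.07 = 107.47 °C

T = 107 °C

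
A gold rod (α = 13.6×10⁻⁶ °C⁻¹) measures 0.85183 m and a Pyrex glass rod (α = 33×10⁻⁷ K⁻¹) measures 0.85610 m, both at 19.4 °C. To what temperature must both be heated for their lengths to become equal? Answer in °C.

L₁(1 + α₁ΔT) = L₂(1 + α₂ΔT) ⇒ ΔT = (L₂ − L₁)/(α₁L₁ − α₂L₂)
L₂ − L₁ = 0.85610 − 0.85183 = 4.27×10⁻³ m
α₁L₁ − α₂L₂ = 13.6×10⁻⁶×0.85183 − 33×10⁻⁷×0.85610 = 8.759758×10⁻⁶ m/K
ΔT = 4.27×10⁻³ / 8.759758×10⁻⁶ = 487.456 K
T = 19.4 + 487.456 = 506.856 °C

T = 506.9 °C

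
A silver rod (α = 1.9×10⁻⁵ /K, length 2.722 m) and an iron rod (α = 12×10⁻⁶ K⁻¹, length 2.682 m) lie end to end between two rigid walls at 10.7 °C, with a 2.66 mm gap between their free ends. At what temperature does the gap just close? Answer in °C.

T = 42.4 °C

Gap closes when ΔL₁ + ΔL₂ = 2.66 mm = 2.66×10⁻³ m
(α₁L₁ + α₂L₂)ΔT = g
α₁L₁ + α₂L₂ = 1.9×10⁻⁵×2.722 + 12×10⁻⁶×2.682 = 8.3902×10⁻⁵ m/K
ΔT = 2.66×10⁻³ / 8.3902×10⁻⁵ = 31.704 K
T = 10.7 + 31.704 = 42.404 °C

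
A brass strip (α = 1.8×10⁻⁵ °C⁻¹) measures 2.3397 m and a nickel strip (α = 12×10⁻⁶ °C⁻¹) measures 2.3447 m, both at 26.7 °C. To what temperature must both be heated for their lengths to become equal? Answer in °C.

T = 384.4 °C

L₁(1 + α₁ΔT) = L₂(1 + α₂ΔT) ⇒ ΔT = (L₂ − L₁)/(α₁L₁ − α₂L₂)
L₂ − L₁ = 2.3447 − 2.3397 = 5.00×10⁻³ m
α₁L₁ − α₂L₂ = 1.8×10⁻⁵×2.3397 − 12×10⁻⁶×2.3447 = 1.39782×10⁻⁵ m/K
ΔT = 5.00×10⁻³ / 1.39782×10⁻⁵ = 357.700 K
T = 26.7 + 357.700 = 384.400 °C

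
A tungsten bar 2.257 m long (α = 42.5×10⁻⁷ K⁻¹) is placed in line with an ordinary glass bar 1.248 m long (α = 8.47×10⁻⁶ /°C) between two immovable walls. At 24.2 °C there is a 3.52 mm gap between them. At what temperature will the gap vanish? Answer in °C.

T = 199 °C

Gap closes when ΔL₁ + ΔL₂ = 3.52 mm = 3.52×10⁻³ m
(α₁L₁ + α₂L₂)ΔT = g
α₁L₁ + α₂L₂ = 42.5×10⁻⁷×2.257 + 8.47×10⁻⁶×1.248 = 2.016281×10⁻⁵ m/K
ΔT = 3.52×10⁻³ / 2.016281×10⁻⁵ = 174.58 K
T = 24.2 + 174.58 = 198.78 °C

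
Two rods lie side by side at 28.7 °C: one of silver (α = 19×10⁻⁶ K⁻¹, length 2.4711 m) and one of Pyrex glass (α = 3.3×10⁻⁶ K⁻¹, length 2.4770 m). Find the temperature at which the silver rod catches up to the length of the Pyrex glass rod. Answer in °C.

Equal length when α₁L₁ΔT − α₂L₂ΔT = L₂ − L₁ = 5.90×10⁻³ m
α₁L₁ = 4.69509×10⁻⁵, α₂L₂ = 8.1741×10⁻⁶ → Δ(αL) = 3.87768×10⁻⁵ m/K
ΔT = 5.90×10⁻³ / 3.87768×10⁻⁵ = 152.153 K, so T = 28.7 + 152.153 = 180.853 °C

T = 180.9 °C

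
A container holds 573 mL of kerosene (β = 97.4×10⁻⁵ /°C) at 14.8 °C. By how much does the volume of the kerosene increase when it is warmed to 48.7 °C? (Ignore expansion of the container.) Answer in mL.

ΔV = 18.9 mL

|ΔT| = |48.7 − 14.8| = 33.9 K
ΔV = βV₀ΔT = (97.4×10⁻⁵)(573)(33.9) = 18.9 mL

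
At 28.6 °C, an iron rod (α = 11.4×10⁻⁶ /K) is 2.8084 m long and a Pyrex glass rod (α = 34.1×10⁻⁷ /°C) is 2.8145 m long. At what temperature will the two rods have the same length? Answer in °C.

L₁(1 + α₁ΔT) = L₂(1 + α₂ΔT) ⇒ ΔT = (L₂ − L₁)/(α₁L₁ − α₂L₂)
L₂ − L₁ = 2.8145 − 2.8084 = 6.10×10⁻³ m
α₁L₁ − α₂L₂ = 11.4×10⁻⁶×2.8084 − 34.1×10⁻⁷×2.8145 = 2.2418315×10⁻⁵ m/K
ΔT = 6.10×10⁻³ / 2.2418315×10⁻⁵ = 272.099 K
T = 28.6 + 272.099 = 300.699 °C

T = 300.7 °C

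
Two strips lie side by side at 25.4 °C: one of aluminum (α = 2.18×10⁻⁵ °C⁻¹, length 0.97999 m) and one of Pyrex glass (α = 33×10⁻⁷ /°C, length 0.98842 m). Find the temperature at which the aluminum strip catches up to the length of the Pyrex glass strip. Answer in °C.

T = 491.1 °C

L₁(1 + α₁ΔT) = L₂(1 + α₂ΔT) ⇒ ΔT = (L₂ − L₁)/(α₁L₁ − α₂L₂)
L₂ − L₁ = 0.98842 − 0.97999 = 8.43×10⁻³ m
α₁L₁ − α₂L₂ = 2.18×10⁻⁵×0.97999 − 33×10⁻⁷×0.98842 = 1.8101996×10⁻⁵ m/K
ΔT = 8.43×10⁻³ / 1.8101996×10⁻⁵ = 465.695 K
T = 25.4 + 465.695 = 491.095 °C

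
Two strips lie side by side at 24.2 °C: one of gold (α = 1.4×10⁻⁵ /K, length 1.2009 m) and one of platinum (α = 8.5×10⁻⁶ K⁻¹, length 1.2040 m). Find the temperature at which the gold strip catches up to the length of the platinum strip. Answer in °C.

Equal length when α₁L₁ΔT − α₂L₂ΔT = L₂ − L₁ = 3.10×10⁻³ m
α₁L₁ = 1.68126×10⁻⁵, α₂L₂ = 1.0234×10⁻⁵ → Δ(αL) = 6.5786×10⁻⁶ m/K
ΔT = 3.10×10⁻³ / 6.5786×10⁻⁶ = 471.225 K, so T = 24.2 + 471.225 = 495.425 °C

T = 495.4 °C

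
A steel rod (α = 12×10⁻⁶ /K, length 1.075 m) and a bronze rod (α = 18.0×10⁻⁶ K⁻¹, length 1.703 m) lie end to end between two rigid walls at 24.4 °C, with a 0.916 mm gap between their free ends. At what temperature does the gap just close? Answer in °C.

T = 45.4 °C

α₁L₁ = 1.290×10⁻⁵ m/K, α₂L₂ = 3.0654×10⁻⁵ m/K → total 4.3554×10⁻⁵ m/K
ΔT = g/(α₁L₁+α₂L₂) = 9.16×10⁻⁴ / 4.3554×10⁻⁵ = 21.031 K
T = 24.4 + 21.031 = 45.431 °C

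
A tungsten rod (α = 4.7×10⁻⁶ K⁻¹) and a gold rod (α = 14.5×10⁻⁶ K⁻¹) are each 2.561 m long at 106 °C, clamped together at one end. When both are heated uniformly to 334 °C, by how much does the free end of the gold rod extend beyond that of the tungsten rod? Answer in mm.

5.72 mm

ΔT = 228 K
tungsten: ΔL = 4.7×10⁻⁶ × 2.561 m × 228 = 2.7444×10⁻³ m = 2.7444 mm
gold: ΔL = 14.5×10⁻⁶ × 2.561 m × 228 = 8.4667×10⁻³ m = 8.4667 mm
difference = 8.4667 − 2.7444 = 5.7223 mm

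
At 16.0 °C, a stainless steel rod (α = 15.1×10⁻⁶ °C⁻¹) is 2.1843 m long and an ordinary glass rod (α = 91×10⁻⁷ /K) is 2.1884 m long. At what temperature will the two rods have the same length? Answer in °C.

Equal length when α₁L₁ΔT − α₂L₂ΔT = L₂ − L₁ = 4.10×10⁻³ m
α₁L₁ = 3.298293×10⁻⁵, α₂L₂ = 1.991444×10⁻⁵ → Δ(αL) = 1.306849×10⁻⁵ m/K
ΔT = 4.10×10⁻³ / 1.306849×10⁻⁵ = 313.732 K, so T = 16.0 + 313.732 = 329.732 °C

T = 329.7 °C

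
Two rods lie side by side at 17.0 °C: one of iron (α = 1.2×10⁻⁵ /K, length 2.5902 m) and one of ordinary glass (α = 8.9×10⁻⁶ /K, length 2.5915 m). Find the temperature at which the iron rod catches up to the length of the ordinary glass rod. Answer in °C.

T = 179.1 °C

L₁(1 + α₁ΔT) = L₂(1 + α₂ΔT) ⇒ ΔT = (L₂ − L₁)/(α₁L₁ − α₂L₂)
L₂ − L₁ = 2.5915 − 2.5902 = 1.30×10⁻³ m
α₁L₁ − α₂L₂ = 1.2×10⁻⁵×2.5902 − 8.9×10⁻⁶×2.5915 = 8.01805×10⁻⁶ m/K
ΔT = 1.30×10⁻³ / 8.01805×10⁻⁶ = 162.134 K
T = 17.0 + 162.134 = 179.134 °C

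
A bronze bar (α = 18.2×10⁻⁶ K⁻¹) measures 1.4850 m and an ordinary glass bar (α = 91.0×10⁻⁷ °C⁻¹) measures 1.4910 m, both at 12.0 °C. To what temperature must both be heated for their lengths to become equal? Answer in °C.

T = 457.8 °C

Equal length when α₁L₁ΔT − α₂L₂ΔT = L₂ − L₁ = 6.00×10⁻³ m
α₁L₁ = 2.7027×10⁻⁵, α₂L₂ = 1.35681×10⁻⁵ → Δ(αL) = 1.34589×10⁻⁵ m/K
ΔT = 6.00×10⁻³ / 1.34589×10⁻⁵ = 445.802 K, so T = 12.0 + 445.802 = 457.802 °C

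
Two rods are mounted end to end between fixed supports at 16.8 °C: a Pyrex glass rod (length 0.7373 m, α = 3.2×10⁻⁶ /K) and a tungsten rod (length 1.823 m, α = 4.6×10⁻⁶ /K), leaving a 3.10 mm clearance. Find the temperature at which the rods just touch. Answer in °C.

T = 305 °C

Gap closes when ΔL₁ + ΔL₂ = 3.10 mm = 3.10×10⁻³ m
(α₁L₁ + α₂L₂)ΔT = g
α₁L₁ + α₂L₂ = 3.2×10⁻⁶×0.7373 + 4.6×10⁻⁶×1.823 = 1.074516×10⁻⁵ m/K
ΔT = 3.10×10⁻³ / 1.074516×10⁻⁵ = 288.50 K
T = 16.8 + 288.50 = 305.30 °C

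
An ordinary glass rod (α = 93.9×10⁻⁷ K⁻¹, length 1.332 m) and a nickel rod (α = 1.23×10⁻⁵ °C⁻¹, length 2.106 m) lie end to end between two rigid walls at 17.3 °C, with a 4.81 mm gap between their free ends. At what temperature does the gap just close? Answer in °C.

Gap closes when ΔL₁ + ΔL₂ = 4.81 mm = 4.81×10⁻³ m
(α₁L₁ + α₂L₂)ΔT = g
α₁L₁ + α₂L₂ = 93.9×10⁻⁷×1.332 + 1.23×10⁻⁵×2.106 = 3.841128×10⁻⁵ m/K
ΔT = 4.81×10⁻³ / 3.841128×10⁻⁵ = 125.22 K
T = 17.3 + 125.22 = 142.52 °C

T = 143 °C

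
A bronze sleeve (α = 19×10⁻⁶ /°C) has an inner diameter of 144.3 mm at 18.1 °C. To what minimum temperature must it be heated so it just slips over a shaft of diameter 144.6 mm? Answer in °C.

Required Δd = 144.6 − 144.3 = 0.3 mm
Δd = αd₀ΔT ⇒ ΔT = Δd/(αd₀) = 0.3 / (19×10⁻⁶ × 144.3) = 109.42 K
T_min = 18.1 + 109.42 = 127.52 °C

T = 128 °C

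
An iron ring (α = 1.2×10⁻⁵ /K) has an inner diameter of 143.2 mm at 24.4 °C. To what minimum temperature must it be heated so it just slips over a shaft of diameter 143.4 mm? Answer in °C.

T = 141 °C

Required Δd = 143.4 − 143.2 = 0.2 mm
Δd = αd₀ΔT ⇒ ΔT = Δd/(αd₀) = 0.2 / (1.2×10⁻⁵ × 143.2) = 116.39 K
T_min = 24.4 + 116.39 = 140.79 °C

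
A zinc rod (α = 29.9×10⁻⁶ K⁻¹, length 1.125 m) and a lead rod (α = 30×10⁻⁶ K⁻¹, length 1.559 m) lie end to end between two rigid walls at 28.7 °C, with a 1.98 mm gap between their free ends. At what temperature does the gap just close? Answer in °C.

T = 53.3 °C

Gap closes when ΔL₁ + ΔL₂ = 1.98 mm = 1.98×10⁻³ m
(α₁L₁ + α₂L₂)ΔT = g
α₁L₁ + α₂L₂ = 29.9×10⁻⁶×1.125 + 30×10⁻⁶×1.559 = 8.04075×10⁻⁵ m/K
ΔT = 1.98×10⁻³ / 8.04075×10⁻⁵ = 24.625 K
T = 28.7 + 24.625 = 53.325 °C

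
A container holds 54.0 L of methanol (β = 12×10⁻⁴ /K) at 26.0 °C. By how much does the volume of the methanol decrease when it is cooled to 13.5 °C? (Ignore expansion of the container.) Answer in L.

|ΔT| = |13.5 − 26.0| = 12.5 K
ΔV = βV₀ΔT = (12×10⁻⁴)(54.0)(12.5) = 0.810 L

ΔV = 0.810 L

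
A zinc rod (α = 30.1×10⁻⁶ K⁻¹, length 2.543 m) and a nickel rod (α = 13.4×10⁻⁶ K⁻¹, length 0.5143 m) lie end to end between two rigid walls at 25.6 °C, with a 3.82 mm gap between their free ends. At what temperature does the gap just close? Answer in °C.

α₁L₁ = 7.65443×10⁻⁵ m/K, α₂L₂ = 6.89162×10⁻⁶ m/K → total 8.343592×10⁻⁵ m/K
ΔT = g/(α₁L₁+α₂L₂) = 3.82×10⁻³ / 8.343592×10⁻⁵ = 45.784 K
T = 25.6 + 45.784 = 71.384 °C

T = 71.4 °C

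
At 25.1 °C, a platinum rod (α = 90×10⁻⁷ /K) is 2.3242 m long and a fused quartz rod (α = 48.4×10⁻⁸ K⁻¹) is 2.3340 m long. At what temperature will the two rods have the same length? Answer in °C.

Equal length when α₁L₁ΔT − α₂L₂ΔT = L₂ − L₁ = 9.80×10⁻³ m
α₁L₁ = 2.09178×10⁻⁵, α₂L₂ = 1.129656×10⁻⁶ → Δ(αL) = 1.9788144×10⁻⁵ m/K
ΔT = 9.80×10⁻³ / 1.9788144×10⁻⁵ = 495.246 K, so T = 25.1 + 495.246 = 520.346 °C

T = 520.3 °C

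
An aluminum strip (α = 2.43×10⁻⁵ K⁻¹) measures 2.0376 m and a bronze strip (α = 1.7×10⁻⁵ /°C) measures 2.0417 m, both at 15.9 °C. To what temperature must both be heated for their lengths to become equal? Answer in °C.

Equal length when α₁L₁ΔT − α₂L₂ΔT = L₂ − L₁ = 4.10×10⁻³ m
α₁L₁ = 4.951368×10⁻⁵, α₂L₂ = 3.47089×10⁻⁵ → Δ(αL) = 1.480478×10⁻⁵ m/K
ΔT = 4.10×10⁻³ / 1.480478×10⁻⁵ = 276.938 K, so T = 15.9 + 276.938 = 292.838 °C

T = 292.8 °C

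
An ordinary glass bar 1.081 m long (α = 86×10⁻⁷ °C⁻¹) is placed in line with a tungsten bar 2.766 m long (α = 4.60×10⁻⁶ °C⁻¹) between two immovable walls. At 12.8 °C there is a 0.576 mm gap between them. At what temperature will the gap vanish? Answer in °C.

Gap closes when ΔL₁ + ΔL₂ = 0.576 mm = 5.76×10⁻⁴ m
(α₁L₁ + α₂L₂)ΔT = g
α₁L₁ + α₂L₂ = 86×10⁻⁷×1.081 + 4.60×10⁻⁶×2.766 = 2.20202×10⁻⁵ m/K
ΔT = 5.76×10⁻⁴ / 2.20202×10⁻⁵ = 26.158 K
T = 12.8 + 26.158 = 38.958 °C

T = 39.0 °C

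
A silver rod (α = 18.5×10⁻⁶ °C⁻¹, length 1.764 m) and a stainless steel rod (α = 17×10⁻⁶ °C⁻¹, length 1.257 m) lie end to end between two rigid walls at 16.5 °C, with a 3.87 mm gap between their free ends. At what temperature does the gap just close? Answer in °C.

Gap closes when ΔL₁ + ΔL₂ = 3.87 mm = 3.87×10⁻³ m
(α₁L₁ + α₂L₂)ΔT = g
α₁L₁ + α₂L₂ = 18.5×10⁻⁶×1.764 + 17×10⁻⁶×1.257 = 5.4003×10⁻⁵ m/K
ΔT = 3.87×10⁻³ / 5.4003×10⁻⁵ = 71.663 K
T = 16.5 + 71.663 = 88.163 °C

T = 88.2 °C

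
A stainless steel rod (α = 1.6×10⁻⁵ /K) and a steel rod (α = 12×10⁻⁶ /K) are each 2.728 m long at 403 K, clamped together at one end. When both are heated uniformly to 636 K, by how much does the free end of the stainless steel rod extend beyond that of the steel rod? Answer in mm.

2.54 mm

ΔT = 233 K
stainless steel: ΔL = 1.6×10⁻⁵ × 2.728 m × 233 = 1.0170×10⁻² m = 10.170 mm
steel: ΔL = 12×10⁻⁶ × 2.728 m × 233 = 7.6275×10⁻³ m = 7.6275 mm
difference = 10.170 − 7.6275 = 2.5425 mm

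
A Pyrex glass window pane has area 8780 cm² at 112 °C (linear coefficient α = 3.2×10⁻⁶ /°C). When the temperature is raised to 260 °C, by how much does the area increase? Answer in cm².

ΔA = 8.32 cm²

Area coefficient ≈ 2α; |ΔT| = 148 K
ΔA = 2αA₀ΔT = 2(3.2×10⁻⁶)(8780)(148) = 8.32 cm²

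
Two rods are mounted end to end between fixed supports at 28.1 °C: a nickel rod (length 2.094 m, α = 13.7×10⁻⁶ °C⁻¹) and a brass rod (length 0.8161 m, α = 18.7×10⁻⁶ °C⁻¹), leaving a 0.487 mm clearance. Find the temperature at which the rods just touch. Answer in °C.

α₁L₁ = 2.86878×10⁻⁵ m/K, α₂L₂ = 1.526107×10⁻⁵ m/K → total 4.394887×10⁻⁵ m/K
ΔT = g/(α₁L₁+α₂L₂) = 4.87×10⁻⁴ / 4.394887×10⁻⁵ = 11.081 K
T = 28.1 + 11.081 = 39.181 °C

T = 39.2 °C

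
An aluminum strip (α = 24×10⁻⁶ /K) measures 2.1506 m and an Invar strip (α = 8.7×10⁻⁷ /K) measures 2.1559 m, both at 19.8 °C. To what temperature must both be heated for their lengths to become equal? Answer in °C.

L₁(1 + α₁ΔT) = L₂(1 + α₂ΔT) ⇒ ΔT = (L₂ − L₁)/(α₁L₁ − α₂L₂)
L₂ − L₁ = 2.1559 − 2.1506 = 5.30×10⁻³ m
α₁L₁ − α₂L₂ = 24×10⁻⁶×2.1506 − 8.7×10⁻⁷×2.1559 = 4.9738767×10⁻⁵ m/K
ΔT = 5.30×10⁻³ / 4.9738767×10⁻⁵ = 106.557 K
T = 19.8 + 106.557 = 126.357 °C

T = 126.4 °C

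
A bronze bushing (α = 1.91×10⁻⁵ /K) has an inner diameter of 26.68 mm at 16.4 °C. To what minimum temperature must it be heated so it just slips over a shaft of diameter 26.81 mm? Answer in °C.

T = 272 °C

Required Δd = 26.81 − 26.68 = 0.13 mm
Δd = αd₀ΔT ⇒ ΔT = Δd/(αd₀) = 0.13 / (1.91×10⁻⁵ × 26.68) = 255.11 K
T_min = 16.4 + 255.11 = 271.51 °C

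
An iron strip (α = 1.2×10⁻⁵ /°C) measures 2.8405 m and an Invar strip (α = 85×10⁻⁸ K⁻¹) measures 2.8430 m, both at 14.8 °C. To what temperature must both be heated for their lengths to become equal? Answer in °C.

T = 93.74 °C

Equal length when α₁L₁ΔT − α₂L₂ΔT = L₂ − L₁ = 2.50×10⁻³ m
α₁L₁ = 3.4086×10⁻⁵, α₂L₂ = 2.41655×10⁻⁶ → Δ(αL) = 3.166945×10⁻⁵ m/K
ΔT = 2.50×10⁻³ / 3.166945×10⁻⁵ = 78.9404 K, so T = 14.8 + 78.9404 = 93.7404 °C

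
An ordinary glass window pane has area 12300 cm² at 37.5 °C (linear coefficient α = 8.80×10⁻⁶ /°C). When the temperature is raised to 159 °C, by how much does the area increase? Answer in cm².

Area coefficient ≈ 2α; |ΔT| = 121.5 K
ΔA = 2αA₀ΔT = 2(8.80×10⁻⁶)(12300)(121.5) = 26.3 cm²

ΔA = 26.3 cm²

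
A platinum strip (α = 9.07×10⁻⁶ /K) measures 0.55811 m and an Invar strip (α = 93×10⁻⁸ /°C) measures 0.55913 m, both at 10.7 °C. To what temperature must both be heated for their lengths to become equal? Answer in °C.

T = 235.3 °C

Equal length when α₁L₁ΔT − α₂L₂ΔT = L₂ − L₁ = 1.02×10⁻³ m
α₁L₁ = 5.0620577×10⁻⁶, α₂L₂ = 5.199909×10⁻⁷ → Δ(αL) = 4.5420668×10⁻⁶ m/K
ΔT = 1.02×10⁻³ / 4.5420668×10⁻⁶ = 224.567 K, so T = 10.7 + 224.567 = 235.267 °C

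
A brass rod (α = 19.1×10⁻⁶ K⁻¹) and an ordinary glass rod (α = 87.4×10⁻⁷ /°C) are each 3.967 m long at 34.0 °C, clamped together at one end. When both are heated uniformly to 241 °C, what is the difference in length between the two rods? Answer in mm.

8.51 mm

ΔT = 207.0 K
brass: ΔL = 19.1×10⁻⁶ × 3.967 m × 207.0 = 1.5684×10⁻² m = 15.684 mm
ordinary glass: ΔL = 87.4×10⁻⁷ × 3.967 m × 207.0 = 7.1770×10⁻³ m = 7.1770 mm
difference = 15.684 − 7.1770 = 8.507 mm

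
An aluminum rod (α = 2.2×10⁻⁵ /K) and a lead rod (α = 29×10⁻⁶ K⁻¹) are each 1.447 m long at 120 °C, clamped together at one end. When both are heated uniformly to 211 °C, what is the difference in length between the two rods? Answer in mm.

0.922 mm

ΔT = 91 K
aluminum: ΔL = 2.2×10⁻⁵ × 1.447 m × 91 = 2.8969×10⁻³ m = 2.8969 mm
lead: ΔL = 29×10⁻⁶ × 1.447 m × 91 = 3.8186×10⁻³ m = 3.8186 mm
difference = 3.8186 − 2.8969 = 0.9217 mm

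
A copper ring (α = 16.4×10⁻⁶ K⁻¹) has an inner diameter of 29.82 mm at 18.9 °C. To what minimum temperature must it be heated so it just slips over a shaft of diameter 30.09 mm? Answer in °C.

T = 571 °C

Required Δd = 30.09 − 29.82 = 0.27 mm
Δd = αd₀ΔT ⇒ ΔT = Δd/(αd₀) = 0.27 / (16.4×10⁻⁶ × 29.82) = 552.09 K
T_min = 18.9 + 552.09 = 570.99 °C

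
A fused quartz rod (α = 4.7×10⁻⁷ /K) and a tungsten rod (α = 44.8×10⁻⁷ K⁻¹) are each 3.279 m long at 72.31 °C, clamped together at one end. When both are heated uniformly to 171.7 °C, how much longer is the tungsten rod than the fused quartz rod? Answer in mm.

1.31 mm

ΔT = 99.39 K
fused quartz: ΔL = 4.7×10⁻⁷ × 3.279 m × 99.39 = 1.5317×10⁻⁴ m = 0.15317 mm
tungsten: ΔL = 44.8×10⁻⁷ × 3.279 m × 99.39 = 1.4600×10⁻³ m = 1.4600 mm
difference = 1.4600 − 0.15317 = 1.30683 mm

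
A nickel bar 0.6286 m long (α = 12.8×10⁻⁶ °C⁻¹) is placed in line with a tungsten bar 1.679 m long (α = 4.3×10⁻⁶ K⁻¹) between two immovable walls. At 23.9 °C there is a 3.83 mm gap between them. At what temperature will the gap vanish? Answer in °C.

T = 275 °C

Gap closes when ΔL₁ + ΔL₂ = 3.83 mm = 3.83×10⁻³ m
(α₁L₁ + α₂L₂)ΔT = g
α₁L₁ + α₂L₂ = 12.8×10⁻⁶×0.6286 + 4.3×10⁻⁶×1.679 = 1.526578×10⁻⁵ m/K
ΔT = 3.83×10⁻³ / 1.526578×10⁻⁵ = 250.89 K
T = 23.9 + 250.89 = 274.79 °C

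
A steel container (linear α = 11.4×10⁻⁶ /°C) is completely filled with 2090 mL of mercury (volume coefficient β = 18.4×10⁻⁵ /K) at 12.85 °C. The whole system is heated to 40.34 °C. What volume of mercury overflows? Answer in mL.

8.61 mL

The container also expands: β_container ≈ 3α = 3.42×10⁻⁵ /K
Net overflow = V₀(β_liq − 3α_cont)ΔT
β − 3α = 1.84×10⁻⁴ − 3.42×10⁻⁵ = 1.498×10⁻⁴ /K; ΔT = 27.49 K
ΔV = 2090 × 1.498×10⁻⁴ × 27.49 = 8.61 mL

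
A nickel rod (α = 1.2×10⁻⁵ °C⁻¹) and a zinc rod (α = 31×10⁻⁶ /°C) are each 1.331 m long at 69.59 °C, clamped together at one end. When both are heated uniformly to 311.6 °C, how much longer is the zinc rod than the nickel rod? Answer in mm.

6.12 mm

ΔT = 242.01 K
nickel: ΔL = 1.2×10⁻⁵ × 1.331 m × 242.01 = 3.8654×10⁻³ m = 3.8654 mm
zinc: ΔL = 31×10⁻⁶ × 1.331 m × 242.01 = 9.9856×10⁻³ m = 9.9856 mm
difference = 9.9856 − 3.8654 = 6.1202 mm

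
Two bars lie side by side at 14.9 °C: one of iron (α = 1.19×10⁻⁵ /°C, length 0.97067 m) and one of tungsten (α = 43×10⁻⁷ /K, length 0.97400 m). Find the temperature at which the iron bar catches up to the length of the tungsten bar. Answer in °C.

Equal length when α₁L₁ΔT − α₂L₂ΔT = L₂ − L₁ = 3.33×10⁻³ m
α₁L₁ = 1.1550973×10⁻⁵, α₂L₂ = 4.1882×10⁻⁶ → Δ(αL) = 7.362773×10⁻⁶ m/K
ΔT = 3.33×10⁻³ / 7.362773×10⁻⁶ = 452.275 K, so T = 14.9 + 452.275 = 467.175 °C

T = 467.2 °C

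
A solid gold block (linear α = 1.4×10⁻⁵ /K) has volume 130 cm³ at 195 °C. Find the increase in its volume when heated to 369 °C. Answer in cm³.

ΔV = 0.950 cm³

Isotropic solid: β ≈ 3α = 4.2×10⁻⁵ /K; ΔT = 174 K
ΔV = 3αV₀ΔT = 3(1.4×10⁻⁵)(130)(174) = 0.950 cm³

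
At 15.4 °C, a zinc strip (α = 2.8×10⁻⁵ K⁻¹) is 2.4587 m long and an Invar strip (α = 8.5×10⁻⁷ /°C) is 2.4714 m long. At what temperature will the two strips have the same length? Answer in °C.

T = 205.7 °C

L₁(1 + α₁ΔT) = L₂(1 + α₂ΔT) ⇒ ΔT = (L₂ − L₁)/(α₁L₁ − α₂L₂)
L₂ − L₁ = 2.4714 − 2.4587 = 1.27×10⁻² m
α₁L₁ − α₂L₂ = 2.8×10⁻⁵×2.4587 − 8.5×10⁻⁷×2.4714 = 6.674291×10⁻⁵ m/K
ΔT = 1.27×10⁻² / 6.674291×10⁻⁵ = 190.282 K
T = 15.4 + 190.282 = 205.682 °C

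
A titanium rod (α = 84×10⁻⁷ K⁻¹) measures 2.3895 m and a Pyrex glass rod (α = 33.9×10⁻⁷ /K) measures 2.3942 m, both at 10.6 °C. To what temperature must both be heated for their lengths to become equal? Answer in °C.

T = 403.7 °C

L₁(1 + α₁ΔT) = L₂(1 + α₂ΔT) ⇒ ΔT = (L₂ − L₁)/(α₁L₁ − α₂L₂)
L₂ − L₁ = 2.3942 − 2.3895 = 4.70×10⁻³ m
α₁L₁ − α₂L₂ = 84×10⁻⁷×2.3895 − 33.9×10⁻⁷×2.3942 = 1.1955462×10⁻⁵ m/K
ΔT = 4.70×10⁻³ / 1.1955462×10⁻⁵ = 393.126 K
T = 10.6 + 393.126 = 403.726 °C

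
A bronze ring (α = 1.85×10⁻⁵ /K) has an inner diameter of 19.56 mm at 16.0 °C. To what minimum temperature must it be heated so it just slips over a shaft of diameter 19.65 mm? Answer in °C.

Required Δd = 19.65 − 19.56 = 0.09 mm
Δd = αd₀ΔT ⇒ ΔT = Δd/(αd₀) = 0.09 / (1.85×10⁻⁵ × 19.56) = 248.71 K
T_min = 16.0 + 248.71 = 264.71 °C

T = 265 °C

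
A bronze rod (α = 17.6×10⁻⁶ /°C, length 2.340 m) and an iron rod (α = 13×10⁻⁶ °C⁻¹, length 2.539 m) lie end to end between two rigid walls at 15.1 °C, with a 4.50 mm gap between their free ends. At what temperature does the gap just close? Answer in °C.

T = 75.8 °C

α₁L₁ = 4.1184×10⁻⁵ m/K, α₂L₂ = 3.3007×10⁻⁵ m/K → total 7.4191×10⁻⁵ m/K
ΔT = g/(α₁L₁+α₂L₂) = 4.50×10⁻³ / 7.4191×10⁻⁵ = 60.654 K
T = 15.1 + 60.654 = 75.754 °C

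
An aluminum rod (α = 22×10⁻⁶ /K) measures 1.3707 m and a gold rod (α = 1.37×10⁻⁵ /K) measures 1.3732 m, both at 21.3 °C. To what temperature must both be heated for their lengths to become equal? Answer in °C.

T = 241.7 °C

L₁(1 + α₁ΔT) = L₂(1 + α₂ΔT) ⇒ ΔT = (L₂ − L₁)/(α₁L₁ − α₂L₂)
L₂ − L₁ = 1.3732 − 1.3707 = 2.50×10⁻³ m
α₁L₁ − α₂L₂ = 22×10⁻⁶×1.3707 − 1.37×10⁻⁵×1.3732 = 1.134256×10⁻⁵ m/K
ΔT = 2.50×10⁻³ / 1.134256×10⁻⁵ = 220.409 K
T = 21.3 + 220.409 = 241.709 °C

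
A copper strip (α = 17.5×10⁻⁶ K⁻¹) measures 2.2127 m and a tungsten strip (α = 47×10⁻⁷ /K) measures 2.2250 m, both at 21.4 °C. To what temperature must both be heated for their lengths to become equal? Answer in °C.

T = 456.6 °C

L₁(1 + α₁ΔT) = L₂(1 + α₂ΔT) ⇒ ΔT = (L₂ − L₁)/(α₁L₁ − α₂L₂)
L₂ − L₁ = 2.2250 − 2.2127 = 1.23×10⁻² m
α₁L₁ − α₂L₂ = 17.5×10⁻⁶×2.2127 − 47×10⁻⁷×2.2250 = 2.826475×10⁻⁵ m/K
ΔT = 1.23×10⁻² / 2.826475×10⁻⁵ = 435.171 K
T = 21.4 + 435.171 = 456.571 °C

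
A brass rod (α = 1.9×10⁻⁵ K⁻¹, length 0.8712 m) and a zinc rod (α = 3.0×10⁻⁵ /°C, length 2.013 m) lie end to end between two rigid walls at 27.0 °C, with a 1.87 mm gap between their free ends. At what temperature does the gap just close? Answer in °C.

α₁L₁ = 1.65528×10⁻⁵ m/K, α₂L₂ = 6.039×10⁻⁵ m/K → total 7.69428×10⁻⁵ m/K
ΔT = g/(α₁L₁+α₂L₂) = 1.87×10⁻³ / 7.69428×10⁻⁵ = 24.304 K
T = 27.0 + 24.304 = 51.304 °C

T = 51.3 °C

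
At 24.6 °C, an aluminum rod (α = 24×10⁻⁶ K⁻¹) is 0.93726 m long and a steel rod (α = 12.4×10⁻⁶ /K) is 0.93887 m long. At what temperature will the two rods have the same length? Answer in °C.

T = 173.0 °C

Equal length when α₁L₁ΔT − α₂L₂ΔT = L₂ − L₁ = 1.61×10⁻³ m
α₁L₁ = 2.249424×10⁻⁵, α₂L₂ = 1.1641988×10⁻⁵ → Δ(αL) = 1.0852252×10⁻⁵ m/K
ΔT = 1.61×10⁻³ / 1.0852252×10⁻⁵ = 148.356 K, so T = 24.6 + 148.356 = 172.956 °C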